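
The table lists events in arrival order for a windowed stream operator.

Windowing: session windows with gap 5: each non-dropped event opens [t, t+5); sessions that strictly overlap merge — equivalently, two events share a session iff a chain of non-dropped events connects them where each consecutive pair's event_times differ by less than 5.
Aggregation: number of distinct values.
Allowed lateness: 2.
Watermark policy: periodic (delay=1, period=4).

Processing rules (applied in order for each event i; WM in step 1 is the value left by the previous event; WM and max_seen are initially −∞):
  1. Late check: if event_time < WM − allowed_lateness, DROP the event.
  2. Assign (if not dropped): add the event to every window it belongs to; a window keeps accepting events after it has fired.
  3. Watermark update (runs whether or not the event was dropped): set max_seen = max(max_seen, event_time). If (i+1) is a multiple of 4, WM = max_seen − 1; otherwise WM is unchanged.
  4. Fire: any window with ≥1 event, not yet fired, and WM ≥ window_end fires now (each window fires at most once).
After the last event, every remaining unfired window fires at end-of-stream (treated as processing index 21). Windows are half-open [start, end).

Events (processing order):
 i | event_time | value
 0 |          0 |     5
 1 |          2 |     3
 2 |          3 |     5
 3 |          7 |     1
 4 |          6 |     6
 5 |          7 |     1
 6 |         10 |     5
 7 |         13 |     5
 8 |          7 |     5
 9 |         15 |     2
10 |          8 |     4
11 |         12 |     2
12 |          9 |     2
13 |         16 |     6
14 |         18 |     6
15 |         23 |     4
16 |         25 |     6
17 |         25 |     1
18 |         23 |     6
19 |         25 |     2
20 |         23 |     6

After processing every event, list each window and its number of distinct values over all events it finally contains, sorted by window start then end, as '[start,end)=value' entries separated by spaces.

i=0 t=0 v=5: → [0,5); WM=−∞
i=1 t=2 v=3: → [0,7); WM=−∞
i=2 t=3 v=5: → [0,8); WM=−∞
i=3 t=7 v=1: → [0,12); WM=6
i=4 t=6 v=6: → [0,12); WM=6
i=5 t=7 v=1: → [0,12); WM=6
i=6 t=10 v=5: → [0,15); WM=6
i=7 t=13 v=5: → [0,18); WM=12
i=8 t=7 v=5: DROP (t<12-2); WM=12
i=9 t=15 v=2: → [0,20); WM=12
i=10 t=8 v=4: DROP (t<12-2); WM=12
i=11 t=12 v=2: → [0,20); WM=14
i=12 t=9 v=2: DROP (t<14-2); WM=14
i=13 t=16 v=6: → [0,21); WM=14
i=14 t=18 v=6: → [0,23); WM=14
i=15 t=23 v=4: → [23,28); WM=22
i=16 t=25 v=6: → [23,30); WM=22
i=17 t=25 v=1: → [23,30); WM=22
i=18 t=23 v=6: → [23,30); WM=22
i=19 t=25 v=2: → [23,30); WM=24
i=20 t=23 v=6: → [23,30); WM=24

[0,23)=5 [23,30)=4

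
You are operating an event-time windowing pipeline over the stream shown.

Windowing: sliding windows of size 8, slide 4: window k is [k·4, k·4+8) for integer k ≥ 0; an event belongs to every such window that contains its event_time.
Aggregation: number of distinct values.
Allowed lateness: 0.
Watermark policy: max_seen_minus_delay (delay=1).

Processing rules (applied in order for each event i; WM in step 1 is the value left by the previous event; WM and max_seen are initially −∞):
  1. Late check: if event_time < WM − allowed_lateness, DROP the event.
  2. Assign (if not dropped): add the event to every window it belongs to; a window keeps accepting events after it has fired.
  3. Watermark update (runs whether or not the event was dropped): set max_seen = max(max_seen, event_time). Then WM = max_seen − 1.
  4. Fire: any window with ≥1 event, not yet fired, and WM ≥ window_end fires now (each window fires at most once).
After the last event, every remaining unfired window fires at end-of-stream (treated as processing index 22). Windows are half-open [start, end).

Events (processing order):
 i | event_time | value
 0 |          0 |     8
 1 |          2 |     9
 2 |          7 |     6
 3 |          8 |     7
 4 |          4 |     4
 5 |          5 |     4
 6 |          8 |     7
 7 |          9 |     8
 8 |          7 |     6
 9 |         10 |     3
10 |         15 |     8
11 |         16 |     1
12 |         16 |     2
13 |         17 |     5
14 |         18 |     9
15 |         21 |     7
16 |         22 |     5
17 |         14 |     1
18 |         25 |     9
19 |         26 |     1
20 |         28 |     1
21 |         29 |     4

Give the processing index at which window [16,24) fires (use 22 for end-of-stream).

18

i=0 t=0 v=8: → [0,8); WM=-1
i=1 t=2 v=9: → [0,8); WM=1
i=2 t=7 v=6: → [4,12),[0,8); WM=6
i=3 t=8 v=7: → [8,16),[4,12); WM=7
i=4 t=4 v=4: DROP (t<7-0); WM=7
i=5 t=5 v=4: DROP (t<7-0); WM=7
i=6 t=8 v=7: → [8,16),[4,12); WM=7
i=7 t=9 v=8: → [8,16),[4,12); WM=8; [0,8) fires=3
i=8 t=7 v=6: DROP (t<8-0); WM=8
i=9 t=10 v=3: → [8,16),[4,12); WM=9
i=10 t=15 v=8: → [12,20),[8,16); WM=14; [4,12) fires=4
i=11 t=16 v=1: → [16,24),[12,20); WM=15
i=12 t=16 v=2: → [16,24),[12,20); WM=15
i=13 t=17 v=5: → [16,24),[12,20); WM=16; [8,16) fires=3
i=14 t=18 v=9: → [16,24),[12,20); WM=17
i=15 t=21 v=7: → [20,28),[16,24); WM=20; [12,20) fires=5
i=16 t=22 v=5: → [20,28),[16,24); WM=21
i=17 t=14 v=1: DROP (t<21-0); WM=21
i=18 t=25 v=9: → [24,32),[20,28); WM=24; [16,24) fires=5
i=19 t=26 v=1: → [24,32),[20,28); WM=25
i=20 t=28 v=1: → [28,36),[24,32); WM=27
i=21 t=29 v=4: → [28,36),[24,32); WM=28; [20,28) fires=4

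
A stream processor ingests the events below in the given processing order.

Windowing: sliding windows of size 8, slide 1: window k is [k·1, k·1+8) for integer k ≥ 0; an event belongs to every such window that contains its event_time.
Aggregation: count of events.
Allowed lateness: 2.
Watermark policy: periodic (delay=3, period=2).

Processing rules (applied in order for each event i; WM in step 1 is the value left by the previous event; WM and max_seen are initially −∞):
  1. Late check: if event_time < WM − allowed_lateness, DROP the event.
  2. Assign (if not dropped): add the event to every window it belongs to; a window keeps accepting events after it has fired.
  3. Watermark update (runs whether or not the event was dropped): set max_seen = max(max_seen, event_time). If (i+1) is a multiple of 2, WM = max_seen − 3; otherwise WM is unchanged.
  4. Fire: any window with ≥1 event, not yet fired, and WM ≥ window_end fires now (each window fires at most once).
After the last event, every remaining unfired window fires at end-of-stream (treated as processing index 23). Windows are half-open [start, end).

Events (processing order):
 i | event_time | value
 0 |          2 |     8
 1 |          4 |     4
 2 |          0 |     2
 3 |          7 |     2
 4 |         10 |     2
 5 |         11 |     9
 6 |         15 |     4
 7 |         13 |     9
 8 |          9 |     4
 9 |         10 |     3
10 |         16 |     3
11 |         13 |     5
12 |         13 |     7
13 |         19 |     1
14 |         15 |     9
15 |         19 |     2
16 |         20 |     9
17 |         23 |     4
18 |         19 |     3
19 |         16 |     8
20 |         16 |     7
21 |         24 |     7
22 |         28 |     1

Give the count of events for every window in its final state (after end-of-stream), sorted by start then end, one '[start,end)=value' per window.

i=0 t=2 v=8: → [2,10),[1,9),[0,8); WM=−∞
i=1 t=4 v=4: → [4,12),[3,11),[2,10),[1,9),[0,8); WM=1
i=2 t=0 v=2: → [0,8); WM=1
i=3 t=7 v=2: → [7,15),[6,14),[5,13),[4,12),[3,11),[2,10),[1,9),[0,8); WM=4
i=4 t=10 v=2: → [10,18),[9,17),[8,16),[7,15),[6,14),[5,13),[4,12),[3,11); WM=4
i=5 t=11 v=9: → [11,19),[10,18),[9,17),[8,16),[7,15),[6,14),[5,13),[4,12); WM=8; [0,8) fires=4
i=6 t=15 v=4: → [15,23),[14,22),[13,21),[12,20),[11,19),[10,18),[9,17),[8,16); WM=8
i=7 t=13 v=9: → [13,21),[12,20),[11,19),[10,18),[9,17),[8,16),[7,15),[6,14); WM=12; [1,9) fires=3 [2,10) fires=3 [3,11) fires=3 [4,12) fires=4
i=8 t=9 v=4: DROP (t<12-2); WM=12
i=9 t=10 v=3: → [10,18),[9,17),[8,16),[7,15),[6,14),[5,13),[4,12),[3,11); WM=12
i=10 t=16 v=3: → [16,24),[15,23),[14,22),[13,21),[12,20),[11,19),[10,18),[9,17); WM=12
i=11 t=13 v=5: → [13,21),[12,20),[11,19),[10,18),[9,17),[8,16),[7,15),[6,14); WM=13; [5,13) fires=4
i=12 t=13 v=7: → [13,21),[12,20),[11,19),[10,18),[9,17),[8,16),[7,15),[6,14); WM=13
i=13 t=19 v=1: → [19,27),[18,26),[17,25),[16,24),[15,23),[14,22),[13,21),[12,20); WM=16; [6,14) fires=7 [7,15) fires=7 [8,16) fires=7
i=14 t=15 v=9: → [15,23),[14,22),[13,21),[12,20),[11,19),[10,18),[9,17),[8,16); WM=16
i=15 t=19 v=2: → [19,27),[18,26),[17,25),[16,24),[15,23),[14,22),[13,21),[12,20); WM=16
i=16 t=20 v=9: → [20,28),[19,27),[18,26),[17,25),[16,24),[15,23),[14,22),[13,21); WM=16
i=17 t=23 v=4: → [23,31),[22,30),[21,29),[20,28),[19,27),[18,26),[17,25),[16,24); WM=20; [9,17) fires=9 [10,18) fires=9 [11,19) fires=7 [12,20) fires=8
i=18 t=19 v=3: → [19,27),[18,26),[17,25),[16,24),[15,23),[14,22),[13,21),[12,20); WM=20
i=19 t=16 v=8: DROP (t<20-2); WM=20
i=20 t=16 v=7: DROP (t<20-2); WM=20
i=21 t=24 v=7: → [24,32),[23,31),[22,30),[21,29),[20,28),[19,27),[18,26),[17,25); WM=21; [13,21) fires=10
i=22 t=28 v=1: → [28,36),[27,35),[26,34),[25,33),[24,32),[23,31),[22,30),[21,29); WM=21

[0,8)=4 [1,9)=3 [2,10)=3 [3,11)=4 [4,12)=5 [5,13)=4 [6,14)=7 [7,15)=7 [8,16)=8 [9,17)=9 [10,18)=9 [11,19)=7 [12,20)=9 [13,21)=10 [14,22)=7 [15,23)=7 [16,24)=6 [17,25)=6 [18,26)=6 [19,27)=6 [20,28)=3 [21,29)=3 [22,30)=3 [23,31)=3 [24,32)=2 [25,33)=1 [26,34)=1 [27,35)=1 [28,36)=1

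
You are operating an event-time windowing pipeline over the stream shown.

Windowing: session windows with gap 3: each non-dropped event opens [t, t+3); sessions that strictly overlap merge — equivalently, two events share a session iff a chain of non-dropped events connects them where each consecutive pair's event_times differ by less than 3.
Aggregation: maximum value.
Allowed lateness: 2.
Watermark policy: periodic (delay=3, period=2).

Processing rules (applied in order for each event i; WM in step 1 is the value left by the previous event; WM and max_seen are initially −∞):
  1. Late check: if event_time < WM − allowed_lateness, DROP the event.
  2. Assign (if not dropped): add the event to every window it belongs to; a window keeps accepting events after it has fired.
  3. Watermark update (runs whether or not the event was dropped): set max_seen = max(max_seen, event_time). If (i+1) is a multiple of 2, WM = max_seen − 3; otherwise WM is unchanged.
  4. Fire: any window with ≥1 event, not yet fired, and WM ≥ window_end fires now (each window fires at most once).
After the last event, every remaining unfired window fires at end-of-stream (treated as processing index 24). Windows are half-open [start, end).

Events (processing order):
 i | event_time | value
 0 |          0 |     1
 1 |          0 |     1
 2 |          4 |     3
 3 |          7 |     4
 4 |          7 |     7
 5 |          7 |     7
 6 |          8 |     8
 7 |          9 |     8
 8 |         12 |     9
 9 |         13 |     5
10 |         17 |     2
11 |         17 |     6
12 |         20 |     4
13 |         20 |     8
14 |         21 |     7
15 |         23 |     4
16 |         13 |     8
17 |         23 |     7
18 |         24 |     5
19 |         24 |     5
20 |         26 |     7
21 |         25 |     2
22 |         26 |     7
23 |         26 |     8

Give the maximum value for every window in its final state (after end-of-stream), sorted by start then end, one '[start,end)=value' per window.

i=0 t=0 v=1: → [0,3); WM=−∞
i=1 t=0 v=1: → [0,3); WM=-3
i=2 t=4 v=3: → [4,7); WM=-3
i=3 t=7 v=4: → [7,10); WM=4
i=4 t=7 v=7: → [7,10); WM=4
i=5 t=7 v=7: → [7,10); WM=4
i=6 t=8 v=8: → [7,11); WM=4
i=7 t=9 v=8: → [7,12); WM=6
i=8 t=12 v=9: → [12,15); WM=6
i=9 t=13 v=5: → [12,16); WM=10
i=10 t=17 v=2: → [17,20); WM=10
i=11 t=17 v=6: → [17,20); WM=14
i=12 t=20 v=4: → [20,23); WM=14
i=13 t=20 v=8: → [20,23); WM=17
i=14 t=21 v=7: → [20,24); WM=17
i=15 t=23 v=4: → [20,26); WM=20
i=16 t=13 v=8: DROP (t<20-2); WM=20
i=17 t=23 v=7: → [20,26); WM=20
i=18 t=24 v=5: → [20,27); WM=20
i=19 t=24 v=5: → [20,27); WM=21
i=20 t=26 v=7: → [20,29); WM=21
i=21 t=25 v=2: → [20,29); WM=23
i=22 t=26 v=7: → [20,29); WM=23
i=23 t=26 v=8: → [20,29); WM=23

[0,3)=1 [4,7)=3 [7,12)=8 [12,16)=9 [17,20)=6 [20,29)=8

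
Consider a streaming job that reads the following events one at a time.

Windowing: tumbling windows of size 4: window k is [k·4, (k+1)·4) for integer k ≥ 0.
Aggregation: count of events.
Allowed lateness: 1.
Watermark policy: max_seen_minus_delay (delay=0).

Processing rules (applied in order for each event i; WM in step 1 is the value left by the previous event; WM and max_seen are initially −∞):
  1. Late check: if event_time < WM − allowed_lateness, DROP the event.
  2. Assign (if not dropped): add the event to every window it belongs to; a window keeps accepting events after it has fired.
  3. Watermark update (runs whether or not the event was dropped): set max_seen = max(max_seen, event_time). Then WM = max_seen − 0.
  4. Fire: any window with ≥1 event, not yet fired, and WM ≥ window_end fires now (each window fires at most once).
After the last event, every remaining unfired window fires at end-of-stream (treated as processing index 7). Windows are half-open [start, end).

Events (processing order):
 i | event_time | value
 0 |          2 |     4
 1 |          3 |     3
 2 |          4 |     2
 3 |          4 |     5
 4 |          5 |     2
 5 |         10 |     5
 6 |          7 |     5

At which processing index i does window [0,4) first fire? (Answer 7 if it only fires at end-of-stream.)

i=0 t=2 v=4: → [0,4); WM=2
i=1 t=3 v=3: → [0,4); WM=3
i=2 t=4 v=2: → [4,8); WM=4; [0,4) fires=2
i=3 t=4 v=5: → [4,8); WM=4
i=4 t=5 v=2: → [4,8); WM=5
i=5 t=10 v=5: → [8,12); WM=10; [4,8) fires=3
i=6 t=7 v=5: DROP (t<10-1); WM=10

2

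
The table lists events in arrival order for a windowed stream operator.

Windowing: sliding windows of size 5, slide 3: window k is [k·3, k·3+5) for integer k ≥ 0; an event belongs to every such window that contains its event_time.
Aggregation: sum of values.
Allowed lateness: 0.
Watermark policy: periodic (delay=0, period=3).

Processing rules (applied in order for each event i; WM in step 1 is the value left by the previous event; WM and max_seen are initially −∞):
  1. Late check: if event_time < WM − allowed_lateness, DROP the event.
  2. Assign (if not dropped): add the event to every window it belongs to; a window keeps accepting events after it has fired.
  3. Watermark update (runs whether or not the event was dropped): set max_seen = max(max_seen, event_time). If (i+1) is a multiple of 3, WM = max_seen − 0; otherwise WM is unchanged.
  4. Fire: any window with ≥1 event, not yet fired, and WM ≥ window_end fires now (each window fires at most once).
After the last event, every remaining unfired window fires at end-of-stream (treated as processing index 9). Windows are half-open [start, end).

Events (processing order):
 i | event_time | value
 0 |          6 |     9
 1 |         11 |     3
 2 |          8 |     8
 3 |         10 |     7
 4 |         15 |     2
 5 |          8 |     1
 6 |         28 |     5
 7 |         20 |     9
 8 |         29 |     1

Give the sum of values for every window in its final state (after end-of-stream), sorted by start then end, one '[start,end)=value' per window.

i=0 t=6 v=9: → [6,11),[3,8); WM=−∞
i=1 t=11 v=3: → [9,14); WM=−∞
i=2 t=8 v=8: → [6,11); WM=11; [3,8) fires=9 [6,11) fires=17
i=3 t=10 v=7: DROP (t<11-0); WM=11
i=4 t=15 v=2: → [15,20),[12,17); WM=11
i=5 t=8 v=1: DROP (t<11-0); WM=15; [9,14) fires=3
i=6 t=28 v=5: → [27,32),[24,29); WM=15
i=7 t=20 v=9: → [18,23); WM=15
i=8 t=29 v=1: → [27,32); WM=29; [12,17) fires=2 [15,20) fires=2 [18,23) fires=9 [24,29) fires=5

[3,8)=9 [6,11)=17 [9,14)=3 [12,17)=2 [15,20)=2 [18,23)=9 [24,29)=5 [27,32)=6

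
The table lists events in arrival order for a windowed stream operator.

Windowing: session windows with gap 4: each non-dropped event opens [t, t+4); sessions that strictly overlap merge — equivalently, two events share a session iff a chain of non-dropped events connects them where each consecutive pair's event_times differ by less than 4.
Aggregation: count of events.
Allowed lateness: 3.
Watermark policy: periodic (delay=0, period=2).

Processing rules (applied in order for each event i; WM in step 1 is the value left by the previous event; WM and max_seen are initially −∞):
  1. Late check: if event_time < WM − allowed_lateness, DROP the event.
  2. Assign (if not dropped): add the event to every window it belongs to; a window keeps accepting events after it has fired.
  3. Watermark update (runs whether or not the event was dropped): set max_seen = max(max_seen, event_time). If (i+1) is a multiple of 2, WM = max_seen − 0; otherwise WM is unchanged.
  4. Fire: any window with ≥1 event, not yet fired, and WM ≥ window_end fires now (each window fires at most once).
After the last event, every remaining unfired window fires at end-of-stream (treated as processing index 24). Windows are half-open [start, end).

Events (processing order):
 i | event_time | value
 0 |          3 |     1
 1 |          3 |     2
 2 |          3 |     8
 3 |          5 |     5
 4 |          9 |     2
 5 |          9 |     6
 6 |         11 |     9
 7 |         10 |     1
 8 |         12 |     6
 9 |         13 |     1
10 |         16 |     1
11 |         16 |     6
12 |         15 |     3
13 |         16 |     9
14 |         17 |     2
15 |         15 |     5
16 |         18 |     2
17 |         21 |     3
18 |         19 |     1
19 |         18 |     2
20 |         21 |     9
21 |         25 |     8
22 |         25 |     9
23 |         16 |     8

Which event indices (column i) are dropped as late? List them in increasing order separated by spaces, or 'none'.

i=0 t=3 v=1: → [3,7); WM=−∞
i=1 t=3 v=2: → [3,7); WM=3
i=2 t=3 v=8: → [3,7); WM=3
i=3 t=5 v=5: → [3,9); WM=5
i=4 t=9 v=2: → [9,13); WM=5
i=5 t=9 v=6: → [9,13); WM=9
i=6 t=11 v=9: → [9,15); WM=9
i=7 t=10 v=1: → [9,15); WM=11
i=8 t=12 v=6: → [9,16); WM=11
i=9 t=13 v=1: → [9,17); WM=13
i=10 t=16 v=1: → [9,20); WM=13
i=11 t=16 v=6: → [9,20); WM=16
i=12 t=15 v=3: → [9,20); WM=16
i=13 t=16 v=9: → [9,20); WM=16
i=14 t=17 v=2: → [9,21); WM=16
i=15 t=15 v=5: → [9,21); WM=17
i=16 t=18 v=2: → [9,22); WM=17
i=17 t=21 v=3: → [9,25); WM=21
i=18 t=19 v=1: → [9,25); WM=21
i=19 t=18 v=2: → [9,25); WM=21
i=20 t=21 v=9: → [9,25); WM=21
i=21 t=25 v=8: → [25,29); WM=25
i=22 t=25 v=9: → [25,29); WM=25
i=23 t=16 v=8: DROP (t<25-3); WM=25

23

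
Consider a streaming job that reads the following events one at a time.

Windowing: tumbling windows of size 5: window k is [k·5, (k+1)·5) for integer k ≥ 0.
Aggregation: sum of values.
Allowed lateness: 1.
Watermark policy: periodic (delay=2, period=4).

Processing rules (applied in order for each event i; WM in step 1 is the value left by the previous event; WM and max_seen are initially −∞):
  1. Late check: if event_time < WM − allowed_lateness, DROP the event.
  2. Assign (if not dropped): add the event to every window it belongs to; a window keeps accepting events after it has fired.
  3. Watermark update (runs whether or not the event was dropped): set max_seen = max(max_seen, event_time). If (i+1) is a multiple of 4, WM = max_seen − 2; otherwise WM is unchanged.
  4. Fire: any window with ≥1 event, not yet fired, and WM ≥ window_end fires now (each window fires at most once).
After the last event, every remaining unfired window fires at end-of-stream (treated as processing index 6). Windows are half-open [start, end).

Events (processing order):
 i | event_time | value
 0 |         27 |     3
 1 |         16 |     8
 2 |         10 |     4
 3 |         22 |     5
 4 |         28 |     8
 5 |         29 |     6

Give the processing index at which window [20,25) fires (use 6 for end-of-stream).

3

i=0 t=27 v=3: → [25,30); WM=−∞
i=1 t=16 v=8: → [15,20); WM=−∞
i=2 t=10 v=4: → [10,15); WM=−∞
i=3 t=22 v=5: → [20,25); WM=25; [10,15) fires=4 [15,20) fires=8 [20,25) fires=5
i=4 t=28 v=8: → [25,30); WM=25
i=5 t=29 v=6: → [25,30); WM=25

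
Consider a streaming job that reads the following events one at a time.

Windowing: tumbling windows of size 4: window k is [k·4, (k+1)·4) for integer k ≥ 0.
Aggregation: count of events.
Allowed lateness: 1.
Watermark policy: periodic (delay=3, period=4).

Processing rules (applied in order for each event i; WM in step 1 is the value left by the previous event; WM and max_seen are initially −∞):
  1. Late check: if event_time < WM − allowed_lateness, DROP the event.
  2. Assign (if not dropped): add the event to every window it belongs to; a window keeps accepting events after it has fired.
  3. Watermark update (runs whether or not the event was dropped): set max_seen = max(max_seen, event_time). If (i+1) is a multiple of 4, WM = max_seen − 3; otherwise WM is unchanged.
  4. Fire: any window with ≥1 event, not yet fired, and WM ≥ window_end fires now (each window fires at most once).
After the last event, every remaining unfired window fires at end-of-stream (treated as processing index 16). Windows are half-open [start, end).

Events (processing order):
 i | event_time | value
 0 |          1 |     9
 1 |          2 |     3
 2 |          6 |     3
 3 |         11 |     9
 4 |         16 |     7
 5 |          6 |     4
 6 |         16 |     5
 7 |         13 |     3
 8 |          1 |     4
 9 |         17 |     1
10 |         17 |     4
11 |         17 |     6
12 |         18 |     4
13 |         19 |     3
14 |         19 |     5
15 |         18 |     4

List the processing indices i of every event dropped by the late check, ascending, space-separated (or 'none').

i=0 t=1 v=9: → [0,4); WM=−∞
i=1 t=2 v=3: → [0,4); WM=−∞
i=2 t=6 v=3: → [4,8); WM=−∞
i=3 t=11 v=9: → [8,12); WM=8; [0,4) fires=2 [4,8) fires=1
i=4 t=16 v=7: → [16,20); WM=8
i=5 t=6 v=4: DROP (t<8-1); WM=8
i=6 t=16 v=5: → [16,20); WM=8
i=7 t=13 v=3: → [12,16); WM=13; [8,12) fires=1
i=8 t=1 v=4: DROP (t<13-1); WM=13
i=9 t=17 v=1: → [16,20); WM=13
i=10 t=17 v=4: → [16,20); WM=13
i=11 t=17 v=6: → [16,20); WM=14
i=12 t=18 v=4: → [16,20); WM=14
i=13 t=19 v=3: → [16,20); WM=14
i=14 t=19 v=5: → [16,20); WM=14
i=15 t=18 v=4: → [16,20); WM=16; [12,16) fires=1

5 8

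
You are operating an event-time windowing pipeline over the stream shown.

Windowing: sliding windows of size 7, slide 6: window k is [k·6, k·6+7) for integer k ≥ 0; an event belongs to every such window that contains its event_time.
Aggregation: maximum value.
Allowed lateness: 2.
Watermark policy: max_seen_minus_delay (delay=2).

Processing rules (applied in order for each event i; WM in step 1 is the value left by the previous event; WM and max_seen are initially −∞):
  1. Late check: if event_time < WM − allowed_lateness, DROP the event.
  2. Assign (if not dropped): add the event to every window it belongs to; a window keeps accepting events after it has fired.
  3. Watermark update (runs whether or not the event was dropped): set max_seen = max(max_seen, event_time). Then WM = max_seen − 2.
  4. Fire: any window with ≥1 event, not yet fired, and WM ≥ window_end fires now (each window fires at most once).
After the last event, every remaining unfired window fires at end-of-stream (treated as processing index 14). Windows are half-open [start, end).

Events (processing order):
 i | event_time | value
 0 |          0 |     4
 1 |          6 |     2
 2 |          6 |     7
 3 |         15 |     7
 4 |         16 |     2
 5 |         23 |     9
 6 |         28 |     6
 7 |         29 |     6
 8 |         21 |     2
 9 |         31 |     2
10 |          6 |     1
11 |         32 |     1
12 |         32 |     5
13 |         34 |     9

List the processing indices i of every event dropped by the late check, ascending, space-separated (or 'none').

8 10

i=0 t=0 v=4: → [0,7); WM=-2
i=1 t=6 v=2: → [6,13),[0,7); WM=4
i=2 t=6 v=7: → [6,13),[0,7); WM=4
i=3 t=15 v=7: → [12,19); WM=13; [0,7) fires=7 [6,13) fires=7
i=4 t=16 v=2: → [12,19); WM=14
i=5 t=23 v=9: → [18,25); WM=21; [12,19) fires=7
i=6 t=28 v=6: → [24,31); WM=26; [18,25) fires=9
i=7 t=29 v=6: → [24,31); WM=27
i=8 t=21 v=2: DROP (t<27-2); WM=27
i=9 t=31 v=2: → [30,37); WM=29
i=10 t=6 v=1: DROP (t<29-2); WM=29
i=11 t=32 v=1: → [30,37); WM=30
i=12 t=32 v=5: → [30,37); WM=30
i=13 t=34 v=9: → [30,37); WM=32; [24,31) fires=6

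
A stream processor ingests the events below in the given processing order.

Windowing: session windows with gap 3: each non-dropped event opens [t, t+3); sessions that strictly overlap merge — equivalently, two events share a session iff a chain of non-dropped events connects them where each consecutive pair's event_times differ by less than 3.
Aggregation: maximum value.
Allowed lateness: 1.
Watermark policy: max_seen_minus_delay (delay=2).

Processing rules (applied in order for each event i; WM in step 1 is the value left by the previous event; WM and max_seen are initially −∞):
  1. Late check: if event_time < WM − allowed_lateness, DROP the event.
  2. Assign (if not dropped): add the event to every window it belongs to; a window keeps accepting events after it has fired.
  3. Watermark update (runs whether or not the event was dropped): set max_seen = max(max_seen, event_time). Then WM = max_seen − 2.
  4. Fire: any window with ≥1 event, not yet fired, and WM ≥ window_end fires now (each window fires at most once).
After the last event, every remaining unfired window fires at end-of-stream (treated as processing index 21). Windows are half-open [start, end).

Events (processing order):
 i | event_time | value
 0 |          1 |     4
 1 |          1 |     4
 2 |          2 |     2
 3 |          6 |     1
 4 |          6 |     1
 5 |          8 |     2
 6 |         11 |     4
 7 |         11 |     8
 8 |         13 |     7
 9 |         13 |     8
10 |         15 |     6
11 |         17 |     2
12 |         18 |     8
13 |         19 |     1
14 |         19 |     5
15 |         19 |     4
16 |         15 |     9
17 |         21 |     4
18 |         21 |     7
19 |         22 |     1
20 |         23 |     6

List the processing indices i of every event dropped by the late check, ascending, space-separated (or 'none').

i=0 t=1 v=4: → [1,4); WM=-1
i=1 t=1 v=4: → [1,4); WM=-1
i=2 t=2 v=2: → [1,5); WM=0
i=3 t=6 v=1: → [6,9); WM=4
i=4 t=6 v=1: → [6,9); WM=4
i=5 t=8 v=2: → [6,11); WM=6
i=6 t=11 v=4: → [11,14); WM=9
i=7 t=11 v=8: → [11,14); WM=9
i=8 t=13 v=7: → [11,16); WM=11
i=9 t=13 v=8: → [11,16); WM=11
i=10 t=15 v=6: → [11,18); WM=13
i=11 t=17 v=2: → [11,20); WM=15
i=12 t=18 v=8: → [11,21); WM=16
i=13 t=19 v=1: → [11,22); WM=17
i=14 t=19 v=5: → [11,22); WM=17
i=15 t=19 v=4: → [11,22); WM=17
i=16 t=15 v=9: DROP (t<17-1); WM=17
i=17 t=21 v=4: → [11,24); WM=19
i=18 t=21 v=7: → [11,24); WM=19
i=19 t=22 v=1: → [11,25); WM=20
i=20 t=23 v=6: → [11,26); WM=21

16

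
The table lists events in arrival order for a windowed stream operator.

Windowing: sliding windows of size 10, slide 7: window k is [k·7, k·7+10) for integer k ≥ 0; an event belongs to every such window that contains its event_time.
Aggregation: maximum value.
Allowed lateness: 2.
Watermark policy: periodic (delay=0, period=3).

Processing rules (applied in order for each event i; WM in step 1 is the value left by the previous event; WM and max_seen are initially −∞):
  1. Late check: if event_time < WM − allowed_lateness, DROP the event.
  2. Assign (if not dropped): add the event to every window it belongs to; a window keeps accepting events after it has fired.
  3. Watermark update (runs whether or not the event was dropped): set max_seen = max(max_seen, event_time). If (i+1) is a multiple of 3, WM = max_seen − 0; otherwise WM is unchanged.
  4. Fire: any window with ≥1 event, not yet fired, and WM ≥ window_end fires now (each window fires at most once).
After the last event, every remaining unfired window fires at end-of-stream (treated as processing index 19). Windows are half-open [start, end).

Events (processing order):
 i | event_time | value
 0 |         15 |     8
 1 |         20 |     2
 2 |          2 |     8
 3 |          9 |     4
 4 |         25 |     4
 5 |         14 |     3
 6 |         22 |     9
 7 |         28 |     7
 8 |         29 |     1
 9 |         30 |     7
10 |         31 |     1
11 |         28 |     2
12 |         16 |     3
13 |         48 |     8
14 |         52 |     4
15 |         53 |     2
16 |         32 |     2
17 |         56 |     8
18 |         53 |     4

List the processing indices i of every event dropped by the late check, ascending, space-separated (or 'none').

3 5 6 12 16 18

i=0 t=15 v=8: → [14,24),[7,17); WM=−∞
i=1 t=20 v=2: → [14,24); WM=−∞
i=2 t=2 v=8: → [0,10); WM=20; [0,10) fires=8 [7,17) fires=8
i=3 t=9 v=4: DROP (t<20-2); WM=20
i=4 t=25 v=4: → [21,31); WM=20
i=5 t=14 v=3: DROP (t<20-2); WM=25; [14,24) fires=8
i=6 t=22 v=9: DROP (t<25-2); WM=25
i=7 t=28 v=7: → [28,38),[21,31); WM=25
i=8 t=29 v=1: → [28,38),[21,31); WM=29
i=9 t=30 v=7: → [28,38),[21,31); WM=29
i=10 t=31 v=1: → [28,38); WM=29
i=11 t=28 v=2: → [28,38),[21,31); WM=31; [21,31) fires=7
i=12 t=16 v=3: DROP (t<31-2); WM=31
i=13 t=48 v=8: → [42,52); WM=31
i=14 t=52 v=4: → [49,59); WM=52; [28,38) fires=7 [42,52) fires=8
i=15 t=53 v=2: → [49,59); WM=52
i=16 t=32 v=2: DROP (t<52-2); WM=52
i=17 t=56 v=8: → [56,66),[49,59); WM=56
i=18 t=53 v=4: DROP (t<56-2); WM=56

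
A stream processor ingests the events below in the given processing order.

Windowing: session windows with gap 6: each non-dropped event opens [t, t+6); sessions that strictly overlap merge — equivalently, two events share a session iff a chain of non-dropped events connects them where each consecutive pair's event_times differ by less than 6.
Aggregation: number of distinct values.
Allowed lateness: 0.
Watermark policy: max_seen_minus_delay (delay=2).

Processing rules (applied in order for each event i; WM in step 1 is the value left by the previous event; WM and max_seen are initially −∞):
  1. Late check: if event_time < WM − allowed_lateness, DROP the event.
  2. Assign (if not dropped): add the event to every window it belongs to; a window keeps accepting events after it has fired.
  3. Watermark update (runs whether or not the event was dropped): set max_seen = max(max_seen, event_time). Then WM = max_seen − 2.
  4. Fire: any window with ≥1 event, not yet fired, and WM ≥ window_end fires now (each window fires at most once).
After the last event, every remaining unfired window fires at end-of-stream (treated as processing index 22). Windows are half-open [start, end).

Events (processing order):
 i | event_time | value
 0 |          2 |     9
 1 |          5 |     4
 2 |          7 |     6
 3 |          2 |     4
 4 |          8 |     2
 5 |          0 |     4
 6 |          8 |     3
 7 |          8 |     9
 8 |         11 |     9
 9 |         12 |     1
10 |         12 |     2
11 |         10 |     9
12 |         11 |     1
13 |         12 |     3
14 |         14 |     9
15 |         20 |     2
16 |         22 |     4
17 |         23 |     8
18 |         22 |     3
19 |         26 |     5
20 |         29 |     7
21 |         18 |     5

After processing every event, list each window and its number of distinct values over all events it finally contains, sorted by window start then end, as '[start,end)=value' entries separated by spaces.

i=0 t=2 v=9: → [2,8); WM=0
i=1 t=5 v=4: → [2,11); WM=3
i=2 t=7 v=6: → [2,13); WM=5
i=3 t=2 v=4: DROP (t<5-0); WM=5
i=4 t=8 v=2: → [2,14); WM=6
i=5 t=0 v=4: DROP (t<6-0); WM=6
i=6 t=8 v=3: → [2,14); WM=6
i=7 t=8 v=9: → [2,14); WM=6
i=8 t=11 v=9: → [2,17); WM=9
i=9 t=12 v=1: → [2,18); WM=10
i=10 t=12 v=2: → [2,18); WM=10
i=11 t=10 v=9: → [2,18); WM=10
i=12 t=11 v=1: → [2,18); WM=10
i=13 t=12 v=3: → [2,18); WM=10
i=14 t=14 v=9: → [2,20); WM=12
i=15 t=20 v=2: → [20,26); WM=18
i=16 t=22 v=4: → [20,28); WM=20
i=17 t=23 v=8: → [20,29); WM=21
i=18 t=22 v=3: → [20,29); WM=21
i=19 t=26 v=5: → [20,32); WM=24
i=20 t=29 v=7: → [20,35); WM=27
i=21 t=18 v=5: DROP (t<27-0); WM=27

[2,20)=6 [20,35)=6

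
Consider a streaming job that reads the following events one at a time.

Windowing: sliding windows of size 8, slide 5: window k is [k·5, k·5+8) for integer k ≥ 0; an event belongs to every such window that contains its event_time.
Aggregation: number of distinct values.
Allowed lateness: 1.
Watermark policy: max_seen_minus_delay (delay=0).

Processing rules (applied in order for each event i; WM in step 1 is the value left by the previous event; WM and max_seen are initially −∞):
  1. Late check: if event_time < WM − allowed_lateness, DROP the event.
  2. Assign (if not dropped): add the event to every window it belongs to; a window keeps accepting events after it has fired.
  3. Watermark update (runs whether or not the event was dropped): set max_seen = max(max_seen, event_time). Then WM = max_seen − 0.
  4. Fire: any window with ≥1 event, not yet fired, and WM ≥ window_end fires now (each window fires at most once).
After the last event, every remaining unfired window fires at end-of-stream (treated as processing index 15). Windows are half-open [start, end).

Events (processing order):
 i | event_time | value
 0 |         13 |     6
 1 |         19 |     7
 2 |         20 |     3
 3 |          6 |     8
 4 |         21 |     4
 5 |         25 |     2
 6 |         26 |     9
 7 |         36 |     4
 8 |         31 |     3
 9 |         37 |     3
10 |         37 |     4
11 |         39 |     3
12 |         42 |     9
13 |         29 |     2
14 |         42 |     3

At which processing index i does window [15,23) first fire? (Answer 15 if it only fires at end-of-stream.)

i=0 t=13 v=6: → [10,18); WM=13
i=1 t=19 v=7: → [15,23); WM=19; [10,18) fires=1
i=2 t=20 v=3: → [20,28),[15,23); WM=20
i=3 t=6 v=8: DROP (t<20-1); WM=20
i=4 t=21 v=4: → [20,28),[15,23); WM=21
i=5 t=25 v=2: → [25,33),[20,28); WM=25; [15,23) fires=3
i=6 t=26 v=9: → [25,33),[20,28); WM=26
i=7 t=36 v=4: → [35,43),[30,38); WM=36; [20,28) fires=4 [25,33) fires=2
i=8 t=31 v=3: DROP (t<36-1); WM=36
i=9 t=37 v=3: → [35,43),[30,38); WM=37
i=10 t=37 v=4: → [35,43),[30,38); WM=37
i=11 t=39 v=3: → [35,43); WM=39; [30,38) fires=2
i=12 t=42 v=9: → [40,48),[35,43); WM=42
i=13 t=29 v=2: DROP (t<42-1); WM=42
i=14 t=42 v=3: → [40,48),[35,43); WM=42

5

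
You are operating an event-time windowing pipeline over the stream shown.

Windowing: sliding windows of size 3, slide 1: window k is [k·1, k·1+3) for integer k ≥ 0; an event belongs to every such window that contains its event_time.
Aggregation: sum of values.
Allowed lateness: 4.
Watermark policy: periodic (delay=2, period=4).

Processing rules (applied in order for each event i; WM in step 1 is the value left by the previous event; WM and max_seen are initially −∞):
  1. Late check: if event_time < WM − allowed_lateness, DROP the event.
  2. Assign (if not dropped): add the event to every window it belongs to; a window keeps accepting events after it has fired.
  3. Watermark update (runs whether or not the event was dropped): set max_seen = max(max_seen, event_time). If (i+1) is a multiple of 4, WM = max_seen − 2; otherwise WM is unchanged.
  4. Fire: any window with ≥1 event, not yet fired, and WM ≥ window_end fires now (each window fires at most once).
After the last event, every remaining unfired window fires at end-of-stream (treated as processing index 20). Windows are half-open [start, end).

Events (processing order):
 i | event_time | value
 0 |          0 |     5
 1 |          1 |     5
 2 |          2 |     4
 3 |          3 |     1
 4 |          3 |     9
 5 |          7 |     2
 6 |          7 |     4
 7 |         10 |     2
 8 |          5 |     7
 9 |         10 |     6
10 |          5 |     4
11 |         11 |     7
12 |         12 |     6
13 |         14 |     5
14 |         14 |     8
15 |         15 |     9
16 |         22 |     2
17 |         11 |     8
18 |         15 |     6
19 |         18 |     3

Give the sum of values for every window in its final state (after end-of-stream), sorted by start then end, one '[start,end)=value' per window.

[0,3)=14 [1,4)=19 [2,5)=14 [3,6)=21 [4,7)=11 [5,8)=17 [6,9)=6 [7,10)=6 [8,11)=8 [9,12)=23 [10,13)=29 [11,14)=21 [12,15)=19 [13,16)=28 [14,17)=28 [15,18)=15 [16,19)=3 [17,20)=3 [18,21)=3 [20,23)=2 [21,24)=2 [22,25)=2

i=0 t=0 v=5: → [0,3); WM=−∞
i=1 t=1 v=5: → [1,4),[0,3); WM=−∞
i=2 t=2 v=4: → [2,5),[1,4),[0,3); WM=−∞
i=3 t=3 v=1: → [3,6),[2,5),[1,4); WM=1
i=4 t=3 v=9: → [3,6),[2,5),[1,4); WM=1
i=5 t=7 v=2: → [7,10),[6,9),[5,8); WM=1
i=6 t=7 v=4: → [7,10),[6,9),[5,8); WM=1
i=7 t=10 v=2: → [10,13),[9,12),[8,11); WM=8; [0,3) fires=14 [1,4) fires=19 [2,5) fires=14 [3,6) fires=10 [5,8) fires=6
i=8 t=5 v=7: → [5,8),[4,7),[3,6); WM=8; [4,7) fires=7
i=9 t=10 v=6: → [10,13),[9,12),[8,11); WM=8
i=10 t=5 v=4: → [5,8),[4,7),[3,6); WM=8
i=11 t=11 v=7: → [11,14),[10,13),[9,12); WM=9; [6,9) fires=6
i=12 t=12 v=6: → [12,15),[11,14),[10,13); WM=9
i=13 t=14 v=5: → [14,17),[13,16),[12,15); WM=9
i=14 t=14 v=8: → [14,17),[13,16),[12,15); WM=9
i=15 t=15 v=9: → [15,18),[14,17),[13,16); WM=13; [7,10) fires=6 [8,11) fires=8 [9,12) fires=15 [10,13) fires=21
i=16 t=22 v=2: → [22,25),[21,24),[20,23); WM=13
i=17 t=11 v=8: → [11,14),[10,13),[9,12); WM=13
i=18 t=15 v=6: → [15,18),[14,17),[13,16); WM=13
i=19 t=18 v=3: → [18,21),[17,20),[16,19); WM=20; [11,14) fires=21 [12,15) fires=19 [13,16) fires=28 [14,17) fires=28 [15,18) fires=15 [16,19) fires=3 [17,20) fires=3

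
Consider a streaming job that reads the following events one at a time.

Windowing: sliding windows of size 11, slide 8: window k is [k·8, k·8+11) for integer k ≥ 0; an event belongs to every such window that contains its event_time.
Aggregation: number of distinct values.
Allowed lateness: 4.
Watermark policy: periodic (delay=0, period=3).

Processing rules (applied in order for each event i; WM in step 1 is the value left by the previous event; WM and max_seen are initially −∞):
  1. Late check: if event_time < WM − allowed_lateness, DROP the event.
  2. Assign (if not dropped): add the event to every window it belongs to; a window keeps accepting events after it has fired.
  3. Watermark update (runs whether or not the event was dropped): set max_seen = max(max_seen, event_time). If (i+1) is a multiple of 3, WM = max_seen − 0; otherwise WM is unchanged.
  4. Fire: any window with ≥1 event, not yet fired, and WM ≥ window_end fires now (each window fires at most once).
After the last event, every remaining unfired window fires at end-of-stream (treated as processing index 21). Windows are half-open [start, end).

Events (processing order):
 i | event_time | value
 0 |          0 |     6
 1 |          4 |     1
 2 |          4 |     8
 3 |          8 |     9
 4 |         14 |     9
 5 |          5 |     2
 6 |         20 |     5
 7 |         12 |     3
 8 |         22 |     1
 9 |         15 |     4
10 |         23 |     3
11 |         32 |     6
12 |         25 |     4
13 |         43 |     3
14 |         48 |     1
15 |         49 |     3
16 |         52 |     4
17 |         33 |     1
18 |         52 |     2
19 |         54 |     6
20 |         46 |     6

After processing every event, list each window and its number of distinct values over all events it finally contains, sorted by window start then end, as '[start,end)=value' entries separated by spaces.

i=0 t=0 v=6: → [0,11); WM=−∞
i=1 t=4 v=1: → [0,11); WM=−∞
i=2 t=4 v=8: → [0,11); WM=4
i=3 t=8 v=9: → [8,19),[0,11); WM=4
i=4 t=14 v=9: → [8,19); WM=4
i=5 t=5 v=2: → [0,11); WM=14; [0,11) fires=5
i=6 t=20 v=5: → [16,27); WM=14
i=7 t=12 v=3: → [8,19); WM=14
i=8 t=22 v=1: → [16,27); WM=22; [8,19) fires=2
i=9 t=15 v=4: DROP (t<22-4); WM=22
i=10 t=23 v=3: → [16,27); WM=22
i=11 t=32 v=6: → [32,43),[24,35); WM=32; [16,27) fires=3
i=12 t=25 v=4: DROP (t<32-4); WM=32
i=13 t=43 v=3: → [40,51); WM=32
i=14 t=48 v=1: → [48,59),[40,51); WM=48; [24,35) fires=1 [32,43) fires=1
i=15 t=49 v=3: → [48,59),[40,51); WM=48
i=16 t=52 v=4: → [48,59); WM=48
i=17 t=33 v=1: DROP (t<48-4); WM=52; [40,51) fires=2
i=18 t=52 v=2: → [48,59); WM=52
i=19 t=54 v=6: → [48,59); WM=52
i=20 t=46 v=6: DROP (t<52-4); WM=54

[0,11)=5 [8,19)=2 [16,27)=3 [24,35)=1 [32,43)=1 [40,51)=2 [48,59)=5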